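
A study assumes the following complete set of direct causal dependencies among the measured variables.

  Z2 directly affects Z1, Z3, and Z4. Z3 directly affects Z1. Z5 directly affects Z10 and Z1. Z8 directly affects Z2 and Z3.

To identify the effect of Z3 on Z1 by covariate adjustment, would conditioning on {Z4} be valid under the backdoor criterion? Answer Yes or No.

Backdoor paths from Z3 to Z1 (paths whose first edge points into Z3):
  P1: Z3 <- Z8 -> Z2 -> Z1
  P2: Z3 <- Z2 -> Z1
Condition 1 (no descendant of Z3 in the set): holds — descendants of Z3 are {Z1}; none are in {Z4}.
Condition 2 (every backdoor path blocked by {Z4}):
  P1: open — no interior node is in the conditioning set.
  P2: open — no interior node is in the conditioning set.
{Z4} does not satisfy the backdoor criterion.

No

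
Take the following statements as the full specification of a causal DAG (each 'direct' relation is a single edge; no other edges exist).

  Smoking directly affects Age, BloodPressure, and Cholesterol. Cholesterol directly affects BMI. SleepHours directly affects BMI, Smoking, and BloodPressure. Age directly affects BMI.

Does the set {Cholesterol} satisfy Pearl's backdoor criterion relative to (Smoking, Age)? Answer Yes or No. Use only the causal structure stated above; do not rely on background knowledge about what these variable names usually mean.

No

Backdoor paths from Smoking to Age (paths whose first edge points into Smoking):
  P1: Smoking <- SleepHours -> BMI <- Age
Condition 1 (no descendant of Smoking in the set): FAILS — Cholesterol is a descendant of Smoking.
Condition 2 (every backdoor path blocked by {Cholesterol}):
  P1: blocked at collider BMI (neither it nor any descendant is in the conditioning set).
{Cholesterol} does not satisfy the backdoor criterion.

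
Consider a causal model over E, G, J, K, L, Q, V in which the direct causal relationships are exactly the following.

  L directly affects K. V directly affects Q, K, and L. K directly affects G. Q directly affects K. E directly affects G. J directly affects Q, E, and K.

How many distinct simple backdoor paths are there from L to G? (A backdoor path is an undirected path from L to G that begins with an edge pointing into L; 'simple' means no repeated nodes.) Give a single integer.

A backdoor path from L to G is any simple undirected path whose first edge points into L (i.e. leaves L via a parent).
Parents of L: {V}.
Enumerating:
  P1: L <- V -> Q <- J -> E -> G
  P2: L <- V -> Q <- J -> K -> G
  P3: L <- V -> Q -> K <- J -> E -> G
  P4: L <- V -> Q -> K -> G
  P5: L <- V -> K <- J -> E -> G
  P6: L <- V -> K <- Q <- J -> E -> G
  P7: L <- V -> K -> G
That exhausts the simple backdoor paths. Count: 7.

7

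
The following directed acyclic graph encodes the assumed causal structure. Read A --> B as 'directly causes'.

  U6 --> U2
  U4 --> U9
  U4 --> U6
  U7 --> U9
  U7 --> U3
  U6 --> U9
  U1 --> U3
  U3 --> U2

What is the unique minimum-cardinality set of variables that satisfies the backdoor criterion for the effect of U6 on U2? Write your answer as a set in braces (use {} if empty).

{}

Variables eligible for adjustment (non-descendants of U6, excluding U6 and U2): {U1, U3, U4, U7}.
Backdoor paths from U6 to U2:
  P1: U6 <- U4 -> U9 <- U7 -> U3 -> U2
Each backdoor path contains an unconditioned collider, so every path is already blocked with the empty conditioning set:
  P1: blocked at collider U9 (neither it nor any descendant is in the conditioning set).
The empty set is therefore the unique smallest valid set.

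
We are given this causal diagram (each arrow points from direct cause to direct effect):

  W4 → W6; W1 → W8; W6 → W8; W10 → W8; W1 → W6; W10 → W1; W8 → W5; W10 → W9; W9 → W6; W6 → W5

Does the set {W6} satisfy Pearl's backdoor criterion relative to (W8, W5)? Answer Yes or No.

Yes

Backdoor paths from W8 to W5 (paths whose first edge points into W8):
  P1: W8 <- W10 -> W9 -> W6 -> W5
  P2: W8 <- W10 -> W1 -> W6 -> W5
  P3: W8 <- W1 <- W10 -> W9 -> W6 -> W5
  P4: W8 <- W1 -> W6 -> W5
  P5: W8 <- W6 -> W5
Condition 1 (no descendant of W8 in the set): holds — descendants of W8 are {W5}; none are in {W6}.
Condition 2 (every backdoor path blocked by {W6}):
  P1: blocked at chain node W6 ∈ conditioning set.
  P2: blocked at chain node W6 ∈ conditioning set.
  P3: blocked at chain node W6 ∈ conditioning set.
  P4: blocked at chain node W6 ∈ conditioning set.
  P5: blocked at fork node W6 ∈ conditioning set.
{W6} satisfies the backdoor criterion.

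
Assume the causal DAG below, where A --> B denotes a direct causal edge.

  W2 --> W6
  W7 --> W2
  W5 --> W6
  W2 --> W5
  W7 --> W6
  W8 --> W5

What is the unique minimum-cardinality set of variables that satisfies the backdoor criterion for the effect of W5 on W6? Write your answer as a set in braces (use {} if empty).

Variables eligible for adjustment (non-descendants of W5, excluding W5 and W6): {W2, W7, W8}.
Backdoor paths from W5 to W6:
  P1: W5 <- W2 <- W7 -> W6
  P2: W5 <- W2 -> W6
The empty set is not sufficient: P1 (W5 <- W2 <- W7 -> W6) has no collider blocking it and no conditioned non-collider, so it is open.
Try {W2}:
  P1: blocked at chain node W2 ∈ conditioning set.
  P2: blocked at fork node W2 ∈ conditioning set.
{W2} contains no descendant of W5 and blocks every backdoor path.
No other singleton works — e.g. {W7} leaves P2 open — so {W2} is the unique smallest valid adjustment set.

{W2}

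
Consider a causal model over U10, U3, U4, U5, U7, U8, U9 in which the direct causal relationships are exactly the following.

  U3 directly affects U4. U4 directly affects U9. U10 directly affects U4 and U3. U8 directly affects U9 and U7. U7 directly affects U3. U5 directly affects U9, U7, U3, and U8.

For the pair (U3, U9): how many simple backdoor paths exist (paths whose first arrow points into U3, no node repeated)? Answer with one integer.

A backdoor path from U3 to U9 is any simple undirected path whose first edge points into U3 (i.e. leaves U3 via a parent).
Parents of U3: {U10, U5, U7}.
Enumerating:
  P1: U3 <- U5 -> U8 -> U9
  P2: U3 <- U5 -> U7 <- U8 -> U9
  P3: U3 <- U5 -> U9
  P4: U3 <- U10 -> U4 -> U9
  P5: U3 <- U7 <- U5 -> U8 -> U9
  P6: U3 <- U7 <- U5 -> U9
  P7: U3 <- U7 <- U8 <- U5 -> U9
  P8: U3 <- U7 <- U8 -> U9
That exhausts the simple backdoor paths. Count: 8.

8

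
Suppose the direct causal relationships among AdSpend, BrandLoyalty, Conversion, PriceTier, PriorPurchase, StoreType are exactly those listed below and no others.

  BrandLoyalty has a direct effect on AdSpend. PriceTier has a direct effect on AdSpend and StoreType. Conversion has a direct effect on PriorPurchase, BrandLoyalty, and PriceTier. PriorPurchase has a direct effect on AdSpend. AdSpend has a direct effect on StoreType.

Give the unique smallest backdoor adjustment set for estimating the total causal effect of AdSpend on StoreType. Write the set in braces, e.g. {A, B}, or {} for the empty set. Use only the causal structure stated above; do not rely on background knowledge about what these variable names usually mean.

Variables eligible for adjustment (non-descendants of AdSpend, excluding AdSpend and StoreType): {BrandLoyalty, Conversion, PriceTier, PriorPurchase}.
Backdoor paths from AdSpend to StoreType:
  P1: AdSpend <- PriceTier -> StoreType
  P2: AdSpend <- PriorPurchase <- Conversion -> PriceTier -> StoreType
  P3: AdSpend <- BrandLoyalty <- Conversion -> PriceTier -> StoreType
The empty set is not sufficient: P1 (AdSpend <- PriceTier -> StoreType) has no collider blocking it and no conditioned non-collider, so it is open.
Try {PriceTier}:
  P1: blocked at fork node PriceTier ∈ conditioning set.
  P2: blocked at chain node PriceTier ∈ conditioning set.
  P3: blocked at chain node PriceTier ∈ conditioning set.
{PriceTier} contains no descendant of AdSpend and blocks every backdoor path.
No other singleton works — e.g. {Conversion} leaves P1 open — so {PriceTier} is the unique smallest valid adjustment set.

{PriceTier}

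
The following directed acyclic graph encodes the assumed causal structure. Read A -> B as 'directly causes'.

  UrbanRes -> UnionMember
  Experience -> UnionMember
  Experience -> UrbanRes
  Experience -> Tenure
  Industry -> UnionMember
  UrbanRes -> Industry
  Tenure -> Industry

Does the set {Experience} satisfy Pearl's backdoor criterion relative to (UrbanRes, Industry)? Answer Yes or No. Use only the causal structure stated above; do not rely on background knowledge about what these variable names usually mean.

Backdoor paths from UrbanRes to Industry (paths whose first edge points into UrbanRes):
  P1: UrbanRes <- Experience -> Tenure -> Industry
  P2: UrbanRes <- Experience -> UnionMember <- Industry
Condition 1 (no descendant of UrbanRes in the set): holds — descendants of UrbanRes are {Industry, UnionMember}; none are in {Experience}.
Condition 2 (every backdoor path blocked by {Experience}):
  P1: blocked at fork node Experience ∈ conditioning set.
  P2: blocked at fork node Experience ∈ conditioning set.
{Experience} satisfies the backdoor criterion.

Yes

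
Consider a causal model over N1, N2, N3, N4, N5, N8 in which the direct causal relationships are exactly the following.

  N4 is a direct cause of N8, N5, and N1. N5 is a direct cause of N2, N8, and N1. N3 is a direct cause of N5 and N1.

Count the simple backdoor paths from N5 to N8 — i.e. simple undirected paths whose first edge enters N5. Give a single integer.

2

A backdoor path from N5 to N8 is any simple undirected path whose first edge points into N5 (i.e. leaves N5 via a parent).
Parents of N5: {N3, N4}.
Enumerating:
  P1: N5 <- N4 -> N8
  P2: N5 <- N3 -> N1 <- N4 -> N8
That exhausts the simple backdoor paths. Count: 2.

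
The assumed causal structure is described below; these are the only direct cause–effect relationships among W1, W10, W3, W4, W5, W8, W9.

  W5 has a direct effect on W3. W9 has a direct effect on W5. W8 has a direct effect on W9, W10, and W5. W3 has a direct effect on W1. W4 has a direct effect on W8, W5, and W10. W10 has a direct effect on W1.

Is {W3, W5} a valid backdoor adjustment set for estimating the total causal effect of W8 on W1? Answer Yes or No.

No

Backdoor paths from W8 to W1 (paths whose first edge points into W8):
  P1: W8 <- W4 -> W10 -> W1
  P2: W8 <- W4 -> W5 -> W3 -> W1
Condition 1 (no descendant of W8 in the set): FAILS — W3 and W5 are descendants of W8.
Condition 2 (every backdoor path blocked by {W3, W5}):
  P1: open — no interior node is in the conditioning set.
  P2: blocked at chain node W5 ∈ conditioning set.
{W3, W5} does not satisfy the backdoor criterion.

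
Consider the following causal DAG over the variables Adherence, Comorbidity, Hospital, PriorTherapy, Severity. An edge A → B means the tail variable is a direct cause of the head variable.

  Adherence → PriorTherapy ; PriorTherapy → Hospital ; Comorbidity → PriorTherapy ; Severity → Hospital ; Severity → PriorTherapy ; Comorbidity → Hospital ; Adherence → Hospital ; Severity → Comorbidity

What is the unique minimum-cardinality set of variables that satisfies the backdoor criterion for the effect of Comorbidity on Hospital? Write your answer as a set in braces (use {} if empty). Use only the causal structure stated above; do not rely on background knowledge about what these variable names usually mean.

{Severity}

Variables eligible for adjustment (non-descendants of Comorbidity, excluding Comorbidity and Hospital): {Adherence, Severity}.
Backdoor paths from Comorbidity to Hospital:
  P1: Comorbidity <- Severity -> PriorTherapy <- Adherence -> Hospital
  P2: Comorbidity <- Severity -> PriorTherapy -> Hospital
  P3: Comorbidity <- Severity -> Hospital
The empty set is not sufficient: P2 (Comorbidity <- Severity -> PriorTherapy -> Hospital) has no collider blocking it and no conditioned non-collider, so it is open.
Try {Severity}:
  P1: blocked at fork node Severity ∈ conditioning set.
  P2: blocked at fork node Severity ∈ conditioning set.
  P3: blocked at fork node Severity ∈ conditioning set.
{Severity} contains no descendant of Comorbidity and blocks every backdoor path.
No other singleton works — e.g. {Adherence} leaves P2 open — so {Severity} is the unique smallest valid adjustment set.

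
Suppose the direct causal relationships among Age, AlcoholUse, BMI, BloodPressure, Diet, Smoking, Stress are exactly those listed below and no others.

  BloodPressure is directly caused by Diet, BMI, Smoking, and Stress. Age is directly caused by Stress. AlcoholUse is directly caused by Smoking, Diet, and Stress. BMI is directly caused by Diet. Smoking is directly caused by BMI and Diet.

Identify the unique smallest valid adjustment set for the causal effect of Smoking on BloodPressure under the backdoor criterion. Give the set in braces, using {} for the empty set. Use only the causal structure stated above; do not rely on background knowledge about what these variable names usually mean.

{BMI, Diet}

Variables eligible for adjustment (non-descendants of Smoking, excluding Smoking and BloodPressure): {Age, BMI, Diet, Stress}.
Backdoor paths from Smoking to BloodPressure:
  P1: Smoking <- Diet -> BMI -> BloodPressure
  P2: Smoking <- Diet -> AlcoholUse <- Stress -> BloodPressure
  P3: Smoking <- Diet -> BloodPressure
  P4: Smoking <- BMI <- Diet -> AlcoholUse <- Stress -> BloodPressure
  P5: Smoking <- BMI <- Diet -> BloodPressure
  P6: Smoking <- BMI -> BloodPressure
The empty set is not sufficient: P1 (Smoking <- Diet -> BMI -> BloodPressure) has no collider blocking it and no conditioned non-collider, so it is open.
Try {BMI, Diet}:
  P1: blocked at fork node Diet ∈ conditioning set.
  P2: blocked at fork node Diet ∈ conditioning set.
  P3: blocked at fork node Diet ∈ conditioning set.
  P4: blocked at chain node BMI ∈ conditioning set.
  P5: blocked at chain node BMI ∈ conditioning set.
  P6: blocked at fork node BMI ∈ conditioning set.
{BMI, Diet} contains no descendant of Smoking and blocks every backdoor path.
Every element of {BMI, Diet} is needed (dropping BMI leaves P6 open; dropping Diet leaves P3 open), so no proper subset is valid.
Among all size-2 subsets of the eligible variables, only {BMI, Diet} blocks every backdoor path, so it is the unique smallest valid adjustment set.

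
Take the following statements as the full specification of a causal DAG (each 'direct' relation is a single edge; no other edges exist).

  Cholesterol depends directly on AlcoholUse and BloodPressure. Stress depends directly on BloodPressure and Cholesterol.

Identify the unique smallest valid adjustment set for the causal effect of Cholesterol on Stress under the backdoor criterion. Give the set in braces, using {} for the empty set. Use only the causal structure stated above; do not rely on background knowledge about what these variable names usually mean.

{BloodPressure}

Variables eligible for adjustment (non-descendants of Cholesterol, excluding Cholesterol and Stress): {AlcoholUse, BloodPressure}.
Backdoor paths from Cholesterol to Stress:
  P1: Cholesterol <- BloodPressure -> Stress
The empty set is not sufficient: P1 (Cholesterol <- BloodPressure -> Stress) has no collider blocking it and no conditioned non-collider, so it is open.
Try {BloodPressure}:
  P1: blocked at fork node BloodPressure ∈ conditioning set.
{BloodPressure} contains no descendant of Cholesterol and blocks every backdoor path.
No other singleton works — e.g. {AlcoholUse} leaves P1 open — so {BloodPressure} is the unique smallest valid adjustment set.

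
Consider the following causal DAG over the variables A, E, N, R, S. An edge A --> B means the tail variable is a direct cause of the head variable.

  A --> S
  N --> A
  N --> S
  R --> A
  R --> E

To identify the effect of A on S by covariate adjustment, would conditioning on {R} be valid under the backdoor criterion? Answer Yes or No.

No

Backdoor paths from A to S (paths whose first edge points into A):
  P1: A <- N -> S
Condition 1 (no descendant of A in the set): holds — descendants of A are {S}; none are in {R}.
Condition 2 (every backdoor path blocked by {R}):
  P1: open — no interior node is in the conditioning set.
{R} does not satisfy the backdoor criterion.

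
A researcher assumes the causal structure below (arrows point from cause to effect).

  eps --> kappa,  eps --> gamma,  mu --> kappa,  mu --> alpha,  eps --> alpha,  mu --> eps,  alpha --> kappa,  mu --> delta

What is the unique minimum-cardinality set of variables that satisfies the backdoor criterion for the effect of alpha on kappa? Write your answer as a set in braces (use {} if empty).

{eps, mu}

Variables eligible for adjustment (non-descendants of alpha, excluding alpha and kappa): {delta, eps, gamma, mu}.
Backdoor paths from alpha to kappa:
  P1: alpha <- mu -> eps -> kappa
  P2: alpha <- mu -> kappa
  P3: alpha <- eps <- mu -> kappa
  P4: alpha <- eps -> kappa
The empty set is not sufficient: P1 (alpha <- mu -> eps -> kappa) has no collider blocking it and no conditioned non-collider, so it is open.
Try {eps, mu}:
  P1: blocked at fork node mu ∈ conditioning set.
  P2: blocked at fork node mu ∈ conditioning set.
  P3: blocked at chain node eps ∈ conditioning set.
  P4: blocked at fork node eps ∈ conditioning set.
{eps, mu} contains no descendant of alpha and blocks every backdoor path.
Every element of {eps, mu} is needed (dropping eps leaves P4 open; dropping mu leaves P2 open), so no proper subset is valid.
Among all size-2 subsets of the eligible variables, only {eps, mu} blocks every backdoor path, so it is the unique smallest valid adjustment set.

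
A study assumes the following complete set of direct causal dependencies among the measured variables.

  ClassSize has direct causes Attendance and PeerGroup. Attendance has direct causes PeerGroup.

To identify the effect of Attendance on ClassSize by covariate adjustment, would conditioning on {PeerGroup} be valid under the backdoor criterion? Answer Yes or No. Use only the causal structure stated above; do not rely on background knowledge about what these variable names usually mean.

Yes

Backdoor paths from Attendance to ClassSize (paths whose first edge points into Attendance):
  P1: Attendance <- PeerGroup -> ClassSize
Condition 1 (no descendant of Attendance in the set): holds — descendants of Attendance are {ClassSize}; none are in {PeerGroup}.
Condition 2 (every backdoor path blocked by {PeerGroup}):
  P1: blocked at fork node PeerGroup ∈ conditioning set.
{PeerGroup} satisfies the backdoor criterion.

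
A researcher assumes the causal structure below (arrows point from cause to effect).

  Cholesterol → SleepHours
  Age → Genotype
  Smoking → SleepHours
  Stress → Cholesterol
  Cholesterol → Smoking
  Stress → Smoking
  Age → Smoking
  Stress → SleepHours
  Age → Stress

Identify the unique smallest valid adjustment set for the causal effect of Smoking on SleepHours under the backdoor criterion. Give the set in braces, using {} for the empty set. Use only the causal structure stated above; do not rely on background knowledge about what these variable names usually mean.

Variables eligible for adjustment (non-descendants of Smoking, excluding Smoking and SleepHours): {Age, Cholesterol, Genotype, Stress}.
Backdoor paths from Smoking to SleepHours:
  P1: Smoking <- Age -> Stress -> Cholesterol -> SleepHours
  P2: Smoking <- Age -> Stress -> SleepHours
  P3: Smoking <- Stress -> Cholesterol -> SleepHours
  P4: Smoking <- Stress -> SleepHours
  P5: Smoking <- Cholesterol <- Stress -> SleepHours
  P6: Smoking <- Cholesterol -> SleepHours
The empty set is not sufficient: P1 (Smoking <- Age -> Stress -> Cholesterol -> SleepHours) has no collider blocking it and no conditioned non-collider, so it is open.
Try {Cholesterol, Stress}:
  P1: blocked at chain node Stress ∈ conditioning set.
  P2: blocked at chain node Stress ∈ conditioning set.
  P3: blocked at fork node Stress ∈ conditioning set.
  P4: blocked at fork node Stress ∈ conditioning set.
  P5: blocked at chain node Cholesterol ∈ conditioning set.
  P6: blocked at fork node Cholesterol ∈ conditioning set.
{Cholesterol, Stress} contains no descendant of Smoking and blocks every backdoor path.
Every element of {Cholesterol, Stress} is needed (dropping Cholesterol leaves P6 open; dropping Stress leaves P2 open), so no proper subset is valid.
Among all size-2 subsets of the eligible variables, only {Cholesterol, Stress} blocks every backdoor path, so it is the unique smallest valid adjustment set.

{Cholesterol, Stress}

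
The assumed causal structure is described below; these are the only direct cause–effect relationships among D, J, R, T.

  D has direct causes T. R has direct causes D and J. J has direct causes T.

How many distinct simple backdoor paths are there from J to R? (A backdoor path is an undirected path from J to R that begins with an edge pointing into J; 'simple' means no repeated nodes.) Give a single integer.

A backdoor path from J to R is any simple undirected path whose first edge points into J (i.e. leaves J via a parent).
Parents of J: {T}.
Enumerating:
  P1: J <- T -> D -> R
That exhausts the simple backdoor paths. Count: 1.

1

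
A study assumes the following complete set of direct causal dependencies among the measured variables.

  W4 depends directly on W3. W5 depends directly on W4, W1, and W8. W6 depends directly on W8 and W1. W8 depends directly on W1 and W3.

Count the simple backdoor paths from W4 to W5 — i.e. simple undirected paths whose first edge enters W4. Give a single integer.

A backdoor path from W4 to W5 is any simple undirected path whose first edge points into W4 (i.e. leaves W4 via a parent).
Parents of W4: {W3}.
Enumerating:
  P1: W4 <- W3 -> W8 <- W1 -> W5
  P2: W4 <- W3 -> W8 -> W5
  P3: W4 <- W3 -> W8 -> W6 <- W1 -> W5
That exhausts the simple backdoor paths. Count: 3.

3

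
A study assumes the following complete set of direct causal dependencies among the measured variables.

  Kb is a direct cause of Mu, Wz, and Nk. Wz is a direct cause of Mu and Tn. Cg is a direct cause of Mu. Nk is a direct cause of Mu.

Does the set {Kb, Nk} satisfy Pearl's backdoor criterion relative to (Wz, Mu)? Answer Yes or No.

Yes

Backdoor paths from Wz to Mu (paths whose first edge points into Wz):
  P1: Wz <- Kb -> Nk -> Mu
  P2: Wz <- Kb -> Mu
Condition 1 (no descendant of Wz in the set): holds — descendants of Wz are {Mu, Tn}; none are in {Kb, Nk}.
Condition 2 (every backdoor path blocked by {Kb, Nk}):
  P1: blocked at fork node Kb ∈ conditioning set.
  P2: blocked at fork node Kb ∈ conditioning set.
{Kb, Nk} satisfies the backdoor criterion.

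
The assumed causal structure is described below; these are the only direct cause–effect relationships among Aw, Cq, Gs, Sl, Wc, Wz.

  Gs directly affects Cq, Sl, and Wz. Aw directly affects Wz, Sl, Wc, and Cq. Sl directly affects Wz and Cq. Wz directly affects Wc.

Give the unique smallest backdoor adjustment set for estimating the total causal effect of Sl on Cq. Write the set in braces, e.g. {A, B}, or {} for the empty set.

Variables eligible for adjustment (non-descendants of Sl, excluding Sl and Cq): {Aw, Gs}.
Backdoor paths from Sl to Cq:
  P1: Sl <- Aw -> Cq
  P2: Sl <- Aw -> Wz <- Gs -> Cq
  P3: Sl <- Aw -> Wc <- Wz <- Gs -> Cq
  P4: Sl <- Gs -> Cq
  P5: Sl <- Gs -> Wz <- Aw -> Cq
  P6: Sl <- Gs -> Wz -> Wc <- Aw -> Cq
The empty set is not sufficient: P1 (Sl <- Aw -> Cq) has no collider blocking it and no conditioned non-collider, so it is open.
Try {Aw, Gs}:
  P1: blocked at fork node Aw ∈ conditioning set.
  P2: blocked at fork node Aw ∈ conditioning set.
  P3: blocked at fork node Aw ∈ conditioning set.
  P4: blocked at fork node Gs ∈ conditioning set.
  P5: blocked at fork node Gs ∈ conditioning set.
  P6: blocked at fork node Gs ∈ conditioning set.
{Aw, Gs} contains no descendant of Sl and blocks every backdoor path.
Every element of {Aw, Gs} is needed (dropping Aw leaves P1 open; dropping Gs leaves P4 open), so no proper subset is valid.
Among all size-2 subsets of the eligible variables, only {Aw, Gs} blocks every backdoor path, so it is the unique smallest valid adjustment set.

{Aw, Gs}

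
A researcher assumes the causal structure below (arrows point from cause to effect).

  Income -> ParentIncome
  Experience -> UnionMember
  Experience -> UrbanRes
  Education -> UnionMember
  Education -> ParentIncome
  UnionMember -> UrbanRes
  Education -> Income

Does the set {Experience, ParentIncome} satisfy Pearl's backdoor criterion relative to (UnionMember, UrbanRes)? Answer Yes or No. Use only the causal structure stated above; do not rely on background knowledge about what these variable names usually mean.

Backdoor paths from UnionMember to UrbanRes (paths whose first edge points into UnionMember):
  P1: UnionMember <- Experience -> UrbanRes
Condition 1 (no descendant of UnionMember in the set): holds — descendants of UnionMember are {UrbanRes}; none are in {Experience, ParentIncome}.
Condition 2 (every backdoor path blocked by {Experience, ParentIncome}):
  P1: blocked at fork node Experience ∈ conditioning set.
{Experience, ParentIncome} satisfies the backdoor criterion.

Yes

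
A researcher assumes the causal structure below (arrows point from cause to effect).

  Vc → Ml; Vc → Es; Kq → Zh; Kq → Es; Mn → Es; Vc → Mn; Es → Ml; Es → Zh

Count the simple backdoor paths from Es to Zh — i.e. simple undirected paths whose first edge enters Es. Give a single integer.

A backdoor path from Es to Zh is any simple undirected path whose first edge points into Es (i.e. leaves Es via a parent).
Parents of Es: {Kq, Mn, Vc}.
Enumerating:
  P1: Es <- Kq -> Zh
That exhausts the simple backdoor paths. Count: 1.

1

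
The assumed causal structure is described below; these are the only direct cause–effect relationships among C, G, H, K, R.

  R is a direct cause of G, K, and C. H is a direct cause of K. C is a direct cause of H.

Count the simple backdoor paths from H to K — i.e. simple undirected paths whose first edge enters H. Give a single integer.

A backdoor path from H to K is any simple undirected path whose first edge points into H (i.e. leaves H via a parent).
Parents of H: {C}.
Enumerating:
  P1: H <- C <- R -> K
That exhausts the simple backdoor paths. Count: 1.

1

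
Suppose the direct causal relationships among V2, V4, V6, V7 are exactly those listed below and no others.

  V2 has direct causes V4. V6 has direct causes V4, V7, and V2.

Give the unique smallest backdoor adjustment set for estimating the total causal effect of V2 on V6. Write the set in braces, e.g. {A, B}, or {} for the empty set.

{V4}

Variables eligible for adjustment (non-descendants of V2, excluding V2 and V6): {V4, V7}.
Backdoor paths from V2 to V6:
  P1: V2 <- V4 -> V6
The empty set is not sufficient: P1 (V2 <- V4 -> V6) has no collider blocking it and no conditioned non-collider, so it is open.
Try {V4}:
  P1: blocked at fork node V4 ∈ conditioning set.
{V4} contains no descendant of V2 and blocks every backdoor path.
No other singleton works — e.g. {V7} leaves P1 open — so {V4} is the unique smallest valid adjustment set.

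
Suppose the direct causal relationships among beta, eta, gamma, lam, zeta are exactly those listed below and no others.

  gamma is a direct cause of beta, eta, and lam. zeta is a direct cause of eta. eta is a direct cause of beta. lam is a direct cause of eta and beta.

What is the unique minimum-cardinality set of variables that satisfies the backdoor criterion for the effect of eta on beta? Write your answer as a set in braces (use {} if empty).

Variables eligible for adjustment (non-descendants of eta, excluding eta and beta): {gamma, lam, zeta}.
Backdoor paths from eta to beta:
  P1: eta <- gamma -> lam -> beta
  P2: eta <- gamma -> beta
  P3: eta <- lam <- gamma -> beta
  P4: eta <- lam -> beta
The empty set is not sufficient: P1 (eta <- gamma -> lam -> beta) has no collider blocking it and no conditioned non-collider, so it is open.
Try {gamma, lam}:
  P1: blocked at fork node gamma ∈ conditioning set.
  P2: blocked at fork node gamma ∈ conditioning set.
  P3: blocked at chain node lam ∈ conditioning set.
  P4: blocked at fork node lam ∈ conditioning set.
{gamma, lam} contains no descendant of eta and blocks every backdoor path.
Every element of {gamma, lam} is needed (dropping gamma leaves P2 open; dropping lam leaves P4 open), so no proper subset is valid.
Among all size-2 subsets of the eligible variables, only {gamma, lam} blocks every backdoor path, so it is the unique smallest valid adjustment set.

{gamma, lam}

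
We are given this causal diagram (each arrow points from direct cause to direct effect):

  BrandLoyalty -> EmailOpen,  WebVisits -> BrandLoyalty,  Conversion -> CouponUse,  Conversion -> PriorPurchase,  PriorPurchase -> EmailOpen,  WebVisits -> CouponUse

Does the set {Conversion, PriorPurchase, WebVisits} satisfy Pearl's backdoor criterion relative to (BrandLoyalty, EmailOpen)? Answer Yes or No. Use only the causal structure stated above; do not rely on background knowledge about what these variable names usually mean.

Backdoor paths from BrandLoyalty to EmailOpen (paths whose first edge points into BrandLoyalty):
  P1: BrandLoyalty <- WebVisits -> CouponUse <- Conversion -> PriorPurchase -> EmailOpen
Condition 1 (no descendant of BrandLoyalty in the set): holds — descendants of BrandLoyalty are {EmailOpen}; none are in {Conversion, PriorPurchase, WebVisits}.
Condition 2 (every backdoor path blocked by {Conversion, PriorPurchase, WebVisits}):
  P1: blocked at fork node WebVisits ∈ conditioning set.
{Conversion, PriorPurchase, WebVisits} satisfies the backdoor criterion.

Yes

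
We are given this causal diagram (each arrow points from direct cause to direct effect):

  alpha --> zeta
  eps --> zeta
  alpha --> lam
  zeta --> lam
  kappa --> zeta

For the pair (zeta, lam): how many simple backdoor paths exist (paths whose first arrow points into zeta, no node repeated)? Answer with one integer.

A backdoor path from zeta to lam is any simple undirected path whose first edge points into zeta (i.e. leaves zeta via a parent).
Parents of zeta: {alpha, eps, kappa}.
Enumerating:
  P1: zeta <- alpha -> lam
That exhausts the simple backdoor paths. Count: 1.

1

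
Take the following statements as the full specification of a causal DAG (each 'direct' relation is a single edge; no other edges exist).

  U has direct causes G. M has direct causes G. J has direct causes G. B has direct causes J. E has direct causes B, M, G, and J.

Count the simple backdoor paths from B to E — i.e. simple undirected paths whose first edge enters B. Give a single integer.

3

A backdoor path from B to E is any simple undirected path whose first edge points into B (i.e. leaves B via a parent).
Parents of B: {J}.
Enumerating:
  P1: B <- J <- G -> M -> E
  P2: B <- J <- G -> E
  P3: B <- J -> E
That exhausts the simple backdoor paths. Count: 3.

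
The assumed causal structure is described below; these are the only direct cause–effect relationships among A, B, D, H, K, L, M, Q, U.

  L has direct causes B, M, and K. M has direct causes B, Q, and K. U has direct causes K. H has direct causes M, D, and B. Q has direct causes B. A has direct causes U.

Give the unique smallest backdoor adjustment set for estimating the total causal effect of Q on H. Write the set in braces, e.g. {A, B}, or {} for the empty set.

{B}

Variables eligible for adjustment (non-descendants of Q, excluding Q and H): {A, B, D, K, U}.
Backdoor paths from Q to H:
  P1: Q <- B -> M -> H
  P2: Q <- B -> H
  P3: Q <- B -> L <- K -> M -> H
  P4: Q <- B -> L <- M -> H
The empty set is not sufficient: P1 (Q <- B -> M -> H) has no collider blocking it and no conditioned non-collider, so it is open.
Try {B}:
  P1: blocked at fork node B ∈ conditioning set.
  P2: blocked at fork node B ∈ conditioning set.
  P3: blocked at fork node B ∈ conditioning set.
  P4: blocked at fork node B ∈ conditioning set.
{B} contains no descendant of Q and blocks every backdoor path.
No other singleton works — e.g. {K} leaves P1 open — so {B} is the unique smallest valid adjustment set.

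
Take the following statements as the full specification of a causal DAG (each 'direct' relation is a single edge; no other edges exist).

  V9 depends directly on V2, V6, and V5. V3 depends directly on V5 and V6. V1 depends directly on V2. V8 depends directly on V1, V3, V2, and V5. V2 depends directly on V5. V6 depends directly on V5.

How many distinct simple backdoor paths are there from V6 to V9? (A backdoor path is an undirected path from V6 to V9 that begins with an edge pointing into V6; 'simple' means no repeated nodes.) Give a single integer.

6

A backdoor path from V6 to V9 is any simple undirected path whose first edge points into V6 (i.e. leaves V6 via a parent).
Parents of V6: {V5}.
Enumerating:
  P1: V6 <- V5 -> V2 -> V9
  P2: V6 <- V5 -> V3 -> V8 <- V2 -> V9
  P3: V6 <- V5 -> V3 -> V8 <- V1 <- V2 -> V9
  P4: V6 <- V5 -> V8 <- V2 -> V9
  P5: V6 <- V5 -> V8 <- V1 <- V2 -> V9
  P6: V6 <- V5 -> V9
That exhausts the simple backdoor paths. Count: 6.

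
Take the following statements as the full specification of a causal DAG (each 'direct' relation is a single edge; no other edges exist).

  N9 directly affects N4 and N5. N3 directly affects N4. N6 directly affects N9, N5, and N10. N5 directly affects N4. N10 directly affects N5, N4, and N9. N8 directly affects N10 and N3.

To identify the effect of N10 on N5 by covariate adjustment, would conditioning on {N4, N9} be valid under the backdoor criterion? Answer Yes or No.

Backdoor paths from N10 to N5 (paths whose first edge points into N10):
  P1: N10 <- N8 -> N3 -> N4 <- N9 <- N6 -> N5
  P2: N10 <- N8 -> N3 -> N4 <- N9 -> N5
  P3: N10 <- N8 -> N3 -> N4 <- N5
  P4: N10 <- N6 -> N9 -> N5
  P5: N10 <- N6 -> N9 -> N4 <- N5
  P6: N10 <- N6 -> N5
Condition 1 (no descendant of N10 in the set): FAILS — N4 and N9 are descendants of N10.
Condition 2 (every backdoor path blocked by {N4, N9}):
  P1: blocked at chain node N9 ∈ conditioning set.
  P2: blocked at fork node N9 ∈ conditioning set.
  P3: open — collider(s) N4 are conditioned on (or have a conditioned descendant) and no non-collider on the path is in the set.
  P4: blocked at chain node N9 ∈ conditioning set.
  P5: blocked at chain node N9 ∈ conditioning set.
  P6: open — no interior node is in the conditioning set.
{N4, N9} does not satisfy the backdoor criterion.

No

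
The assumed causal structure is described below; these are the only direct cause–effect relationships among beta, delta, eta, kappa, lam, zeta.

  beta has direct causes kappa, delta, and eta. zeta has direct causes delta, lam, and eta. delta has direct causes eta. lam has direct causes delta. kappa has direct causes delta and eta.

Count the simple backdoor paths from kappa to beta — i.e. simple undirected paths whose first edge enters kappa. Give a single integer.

8

A backdoor path from kappa to beta is any simple undirected path whose first edge points into kappa (i.e. leaves kappa via a parent).
Parents of kappa: {delta, eta}.
Enumerating:
  P1: kappa <- eta -> delta -> beta
  P2: kappa <- eta -> zeta <- delta -> beta
  P3: kappa <- eta -> zeta <- lam <- delta -> beta
  P4: kappa <- eta -> beta
  P5: kappa <- delta <- eta -> beta
  P6: kappa <- delta -> lam -> zeta <- eta -> beta
  P7: kappa <- delta -> zeta <- eta -> beta
  P8: kappa <- delta -> beta
That exhausts the simple backdoor paths. Count: 8.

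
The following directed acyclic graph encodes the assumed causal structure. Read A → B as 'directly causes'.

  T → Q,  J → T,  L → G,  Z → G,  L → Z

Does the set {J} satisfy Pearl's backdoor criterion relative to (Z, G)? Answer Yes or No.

No

Backdoor paths from Z to G (paths whose first edge points into Z):
  P1: Z <- L -> G
Condition 1 (no descendant of Z in the set): holds — descendants of Z are {G}; none are in {J}.
Condition 2 (every backdoor path blocked by {J}):
  P1: open — no interior node is in the conditioning set.
{J} does not satisfy the backdoor criterion.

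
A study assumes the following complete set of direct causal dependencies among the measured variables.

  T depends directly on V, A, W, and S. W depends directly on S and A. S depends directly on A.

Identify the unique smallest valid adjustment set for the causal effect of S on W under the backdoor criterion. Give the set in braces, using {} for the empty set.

Variables eligible for adjustment (non-descendants of S, excluding S and W): {A, V}.
Backdoor paths from S to W:
  P1: S <- A -> W
  P2: S <- A -> T <- W
The empty set is not sufficient: P1 (S <- A -> W) has no collider blocking it and no conditioned non-collider, so it is open.
Try {A}:
  P1: blocked at fork node A ∈ conditioning set.
  P2: blocked at fork node A ∈ conditioning set.
{A} contains no descendant of S and blocks every backdoor path.
No other singleton works — e.g. {V} leaves P1 open — so {A} is the unique smallest valid adjustment set.

{A}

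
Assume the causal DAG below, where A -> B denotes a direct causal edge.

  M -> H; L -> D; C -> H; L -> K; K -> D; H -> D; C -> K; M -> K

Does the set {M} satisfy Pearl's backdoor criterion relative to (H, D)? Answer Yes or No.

Backdoor paths from H to D (paths whose first edge points into H):
  P1: H <- C -> K <- L -> D
  P2: H <- C -> K -> D
  P3: H <- M -> K <- L -> D
  P4: H <- M -> K -> D
Condition 1 (no descendant of H in the set): holds — descendants of H are {D}; none are in {M}.
Condition 2 (every backdoor path blocked by {M}):
  P1: blocked at collider K (neither it nor any descendant is in the conditioning set).
  P2: open — no interior node is in the conditioning set.
  P3: blocked at fork node M ∈ conditioning set.
  P4: blocked at fork node M ∈ conditioning set.
{M} does not satisfy the backdoor criterion.

No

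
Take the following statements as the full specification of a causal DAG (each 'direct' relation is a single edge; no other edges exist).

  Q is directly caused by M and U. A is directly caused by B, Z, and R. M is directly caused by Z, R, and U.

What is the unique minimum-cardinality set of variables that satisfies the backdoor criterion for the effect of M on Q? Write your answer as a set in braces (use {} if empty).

Variables eligible for adjustment (non-descendants of M, excluding M and Q): {A, B, R, U, Z}.
Backdoor paths from M to Q:
  P1: M <- U -> Q
The empty set is not sufficient: P1 (M <- U -> Q) has no collider blocking it and no conditioned non-collider, so it is open.
Try {U}:
  P1: blocked at fork node U ∈ conditioning set.
{U} contains no descendant of M and blocks every backdoor path.
No other singleton works — e.g. {B} leaves P1 open — so {U} is the unique smallest valid adjustment set.

{U}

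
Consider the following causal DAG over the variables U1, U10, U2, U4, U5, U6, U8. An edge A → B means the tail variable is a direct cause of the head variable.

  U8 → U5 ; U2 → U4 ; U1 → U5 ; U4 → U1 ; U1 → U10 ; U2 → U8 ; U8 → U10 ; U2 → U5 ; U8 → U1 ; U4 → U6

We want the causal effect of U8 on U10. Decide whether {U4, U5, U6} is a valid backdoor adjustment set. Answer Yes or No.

No

Backdoor paths from U8 to U10 (paths whose first edge points into U8):
  P1: U8 <- U2 -> U4 -> U1 -> U10
  P2: U8 <- U2 -> U5 <- U1 -> U10
Condition 1 (no descendant of U8 in the set): FAILS — U5 is a descendant of U8.
Condition 2 (every backdoor path blocked by {U4, U5, U6}):
  P1: blocked at chain node U4 ∈ conditioning set.
  P2: open — collider(s) U5 are conditioned on (or have a conditioned descendant) and no non-collider on the path is in the set.
{U4, U5, U6} does not satisfy the backdoor criterion.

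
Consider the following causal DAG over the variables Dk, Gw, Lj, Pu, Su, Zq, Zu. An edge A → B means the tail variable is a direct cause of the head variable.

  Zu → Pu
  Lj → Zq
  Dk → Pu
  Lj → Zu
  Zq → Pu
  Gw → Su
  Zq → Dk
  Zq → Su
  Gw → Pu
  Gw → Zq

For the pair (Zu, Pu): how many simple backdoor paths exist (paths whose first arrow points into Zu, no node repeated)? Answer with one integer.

4

A backdoor path from Zu to Pu is any simple undirected path whose first edge points into Zu (i.e. leaves Zu via a parent).
Parents of Zu: {Lj}.
Enumerating:
  P1: Zu <- Lj -> Zq <- Gw -> Pu
  P2: Zu <- Lj -> Zq -> Su <- Gw -> Pu
  P3: Zu <- Lj -> Zq -> Dk -> Pu
  P4: Zu <- Lj -> Zq -> Pu
That exhausts the simple backdoor paths. Count: 4.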